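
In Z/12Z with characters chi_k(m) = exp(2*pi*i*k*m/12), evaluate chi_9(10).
chi_9(10) = zeta_12^90 = -1

Reasoning: chi_9(10) = zeta_12^(9*10) = zeta_12^90. Since zeta_12^12 = 1, this equals zeta_12^6 = exp(2*pi*i*6/12) = -1.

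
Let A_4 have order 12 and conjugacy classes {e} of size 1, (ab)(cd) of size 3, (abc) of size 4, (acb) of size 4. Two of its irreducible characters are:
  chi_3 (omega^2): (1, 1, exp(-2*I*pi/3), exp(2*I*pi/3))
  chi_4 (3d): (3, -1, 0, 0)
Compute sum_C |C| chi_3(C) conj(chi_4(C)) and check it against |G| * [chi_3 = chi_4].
Sum = 0; so <chi_3, chi_4> = 0 (distinct irreducibles are orthogonal).

Justification: Compute term by term over conjugacy classes (|C| * chi_3(C) * conj(chi_4(C))):
  1*(1)*conj(3) + 3*(1)*conj(-1) + 4*(exp(-2*I*pi/3))*conj(0) + 4*(exp(2*I*pi/3))*conj(0)
  = (3) + (-3) + (0) + (0)
  = 0.
(Exp terms are combined using exp(i*s)*conj(exp(i*t)) = exp(i*(s-t)), and sums of them are collapsed using the identity that for every m > 1 the m distinct m-th roots of unity sum to 0, e.g. 1 + exp(2*I*pi/3) + exp(-2*I*pi/3) = 0.)
Dividing by |G| = 12 gives 0/12 = 0, matching the row-orthogonality relation <chi_3, chi_4> = [chi_3 = chi_4].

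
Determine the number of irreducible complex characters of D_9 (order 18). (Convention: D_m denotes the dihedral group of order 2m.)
6

Justification: The number of irreducible complex representations of a finite group equals its number of conjugacy classes. D_9 has 6 conjugacy classes ((n+3)/2 for n odd), so D_9 (order 18) has exactly 6 irreducible complex representations.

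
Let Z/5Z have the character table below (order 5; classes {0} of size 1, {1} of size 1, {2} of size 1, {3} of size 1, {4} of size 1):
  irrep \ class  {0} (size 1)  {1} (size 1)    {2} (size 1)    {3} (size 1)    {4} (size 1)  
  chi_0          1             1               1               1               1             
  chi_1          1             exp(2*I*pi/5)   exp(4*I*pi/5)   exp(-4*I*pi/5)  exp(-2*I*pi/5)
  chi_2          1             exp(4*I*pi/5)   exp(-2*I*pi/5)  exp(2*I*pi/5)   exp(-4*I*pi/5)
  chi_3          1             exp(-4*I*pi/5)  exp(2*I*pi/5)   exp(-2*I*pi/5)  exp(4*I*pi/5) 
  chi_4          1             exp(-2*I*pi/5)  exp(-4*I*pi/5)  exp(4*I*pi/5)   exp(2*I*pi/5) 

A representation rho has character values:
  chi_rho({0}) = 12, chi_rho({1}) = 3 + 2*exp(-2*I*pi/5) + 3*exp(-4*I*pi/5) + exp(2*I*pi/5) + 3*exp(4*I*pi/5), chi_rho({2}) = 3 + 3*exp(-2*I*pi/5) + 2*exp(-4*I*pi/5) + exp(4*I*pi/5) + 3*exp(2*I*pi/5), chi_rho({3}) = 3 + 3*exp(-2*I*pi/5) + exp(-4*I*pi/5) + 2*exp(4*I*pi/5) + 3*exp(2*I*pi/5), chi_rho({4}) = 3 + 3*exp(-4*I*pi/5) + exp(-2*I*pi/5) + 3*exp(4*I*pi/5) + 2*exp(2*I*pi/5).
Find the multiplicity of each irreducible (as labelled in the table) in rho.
Multiplicities: chi_0: 3, chi_1: 1, chi_2: 3, chi_3: 3, chi_4: 2.

Working: Use <chi_rho, chi> = (1/|G|) sum_C |C| * chi_rho(C) * conj(chi(C)) with |G| = 5 for each irreducible chi in the table:
  <chi_rho, chi_0> = (1/5)[1*(12)*conj(1) + 1*(3 + 2*exp(-2*I*pi/5) + 3*exp(-4*I*pi/5) + exp(2*I*pi/5) + 3*exp(4*I*pi/5))*conj(1) + 1*(3 + 3*exp(-2*I*pi/5) + 2*exp(-4*I*pi/5) + exp(4*I*pi/5) + 3*exp(2*I*pi/5))*conj(1) + 1*(3 + 3*exp(-2*I*pi/5) + exp(-4*I*pi/5) + 2*exp(4*I*pi/5) + 3*exp(2*I*pi/5))*conj(1) + 1*(3 + 3*exp(-4*I*pi/5) + exp(-2*I*pi/5) + 3*exp(4*I*pi/5) + 2*exp(2*I*pi/5))*conj(1)]
      = (1/5)[(12) + (3 + 2*exp(-2*I*pi/5) + 3*exp(-4*I*pi/5) + exp(2*I*pi/5) + 3*exp(4*I*pi/5)) + (3 + 3*exp(-2*I*pi/5) + 2*exp(-4*I*pi/5) + exp(4*I*pi/5) + 3*exp(2*I*pi/5)) + (3 + 3*exp(-2*I*pi/5) + exp(-4*I*pi/5) + 2*exp(4*I*pi/5) + 3*exp(2*I*pi/5)) + (3 + 3*exp(-4*I*pi/5) + exp(-2*I*pi/5) + 3*exp(4*I*pi/5) + 2*exp(2*I*pi/5))] = 15/5 = 3
  <chi_rho, chi_1> = (1/5)[1*(12)*conj(1) + 1*(3 + 2*exp(-2*I*pi/5) + 3*exp(-4*I*pi/5) + exp(2*I*pi/5) + 3*exp(4*I*pi/5))*conj(exp(2*I*pi/5)) + 1*(3 + 3*exp(-2*I*pi/5) + 2*exp(-4*I*pi/5) + exp(4*I*pi/5) + 3*exp(2*I*pi/5))*conj(exp(4*I*pi/5)) + 1*(3 + 3*exp(-2*I*pi/5) + exp(-4*I*pi/5) + 2*exp(4*I*pi/5) + 3*exp(2*I*pi/5))*conj(exp(-4*I*pi/5)) + 1*(3 + 3*exp(-4*I*pi/5) + exp(-2*I*pi/5) + 3*exp(4*I*pi/5) + 2*exp(2*I*pi/5))*conj(exp(-2*I*pi/5))]
      = (1/5)[(12) + (1 + 3*exp(-2*I*pi/5) + 2*exp(-4*I*pi/5) + 3*exp(4*I*pi/5) + 3*exp(2*I*pi/5)) + (1 + 3*exp(-2*I*pi/5) + 3*exp(-4*I*pi/5) + 3*exp(4*I*pi/5) + 2*exp(2*I*pi/5)) + (1 + 2*exp(-2*I*pi/5) + 3*exp(-4*I*pi/5) + 3*exp(4*I*pi/5) + 3*exp(2*I*pi/5)) + (1 + 3*exp(-2*I*pi/5) + 3*exp(-4*I*pi/5) + 2*exp(4*I*pi/5) + 3*exp(2*I*pi/5))] = 5/5 = 1
  <chi_rho, chi_2> = (1/5)[1*(12)*conj(1) + 1*(3 + 2*exp(-2*I*pi/5) + 3*exp(-4*I*pi/5) + exp(2*I*pi/5) + 3*exp(4*I*pi/5))*conj(exp(4*I*pi/5)) + 1*(3 + 3*exp(-2*I*pi/5) + 2*exp(-4*I*pi/5) + exp(4*I*pi/5) + 3*exp(2*I*pi/5))*conj(exp(-2*I*pi/5)) + 1*(3 + 3*exp(-2*I*pi/5) + exp(-4*I*pi/5) + 2*exp(4*I*pi/5) + 3*exp(2*I*pi/5))*conj(exp(2*I*pi/5)) + 1*(3 + 3*exp(-4*I*pi/5) + exp(-2*I*pi/5) + 3*exp(4*I*pi/5) + 2*exp(2*I*pi/5))*conj(exp(-4*I*pi/5))]
      = (1/5)[(12) + (3 + 3*exp(-4*I*pi/5) + exp(-2*I*pi/5) + 2*exp(4*I*pi/5) + 3*exp(2*I*pi/5)) + (3 + 2*exp(-2*I*pi/5) + exp(-4*I*pi/5) + 3*exp(4*I*pi/5) + 3*exp(2*I*pi/5)) + (3 + 3*exp(-2*I*pi/5) + 3*exp(-4*I*pi/5) + exp(4*I*pi/5) + 2*exp(2*I*pi/5)) + (3 + 3*exp(-2*I*pi/5) + 2*exp(-4*I*pi/5) + exp(2*I*pi/5) + 3*exp(4*I*pi/5))] = 15/5 = 3
  <chi_rho, chi_3> = (1/5)[1*(12)*conj(1) + 1*(3 + 2*exp(-2*I*pi/5) + 3*exp(-4*I*pi/5) + exp(2*I*pi/5) + 3*exp(4*I*pi/5))*conj(exp(-4*I*pi/5)) + 1*(3 + 3*exp(-2*I*pi/5) + 2*exp(-4*I*pi/5) + exp(4*I*pi/5) + 3*exp(2*I*pi/5))*conj(exp(2*I*pi/5)) + 1*(3 + 3*exp(-2*I*pi/5) + exp(-4*I*pi/5) + 2*exp(4*I*pi/5) + 3*exp(2*I*pi/5))*conj(exp(-2*I*pi/5)) + 1*(3 + 3*exp(-4*I*pi/5) + exp(-2*I*pi/5) + 3*exp(4*I*pi/5) + 2*exp(2*I*pi/5))*conj(exp(4*I*pi/5))]
      = (1/5)[(12) + (3 + 3*exp(-2*I*pi/5) + exp(-4*I*pi/5) + 3*exp(4*I*pi/5) + 2*exp(2*I*pi/5)) + (3 + 3*exp(-2*I*pi/5) + 3*exp(-4*I*pi/5) + exp(2*I*pi/5) + 2*exp(4*I*pi/5)) + (3 + 2*exp(-4*I*pi/5) + exp(-2*I*pi/5) + 3*exp(4*I*pi/5) + 3*exp(2*I*pi/5)) + (3 + 2*exp(-2*I*pi/5) + 3*exp(-4*I*pi/5) + exp(4*I*pi/5) + 3*exp(2*I*pi/5))] = 15/5 = 3
  <chi_rho, chi_4> = (1/5)[1*(12)*conj(1) + 1*(3 + 2*exp(-2*I*pi/5) + 3*exp(-4*I*pi/5) + exp(2*I*pi/5) + 3*exp(4*I*pi/5))*conj(exp(-2*I*pi/5)) + 1*(3 + 3*exp(-2*I*pi/5) + 2*exp(-4*I*pi/5) + exp(4*I*pi/5) + 3*exp(2*I*pi/5))*conj(exp(-4*I*pi/5)) + 1*(3 + 3*exp(-2*I*pi/5) + exp(-4*I*pi/5) + 2*exp(4*I*pi/5) + 3*exp(2*I*pi/5))*conj(exp(4*I*pi/5)) + 1*(3 + 3*exp(-4*I*pi/5) + exp(-2*I*pi/5) + 3*exp(4*I*pi/5) + 2*exp(2*I*pi/5))*conj(exp(2*I*pi/5))]
      = (1/5)[(12) + (2 + 3*exp(-2*I*pi/5) + 3*exp(-4*I*pi/5) + exp(4*I*pi/5) + 3*exp(2*I*pi/5)) + (2 + 3*exp(-4*I*pi/5) + exp(-2*I*pi/5) + 3*exp(4*I*pi/5) + 3*exp(2*I*pi/5)) + (2 + 3*exp(-2*I*pi/5) + 3*exp(-4*I*pi/5) + exp(2*I*pi/5) + 3*exp(4*I*pi/5)) + (2 + 3*exp(-2*I*pi/5) + exp(-4*I*pi/5) + 3*exp(4*I*pi/5) + 3*exp(2*I*pi/5))] = 10/5 = 2
(Exp terms are combined using exp(i*s)*conj(exp(i*t)) = exp(i*(s-t)), and sums of them are collapsed using the identity that for every m > 1 the m distinct m-th roots of unity sum to 0, e.g. 1 + exp(2*I*pi/3) + exp(-2*I*pi/3) = 0.)
Dimension check: dim(rho) = sum (mult * dim) = 3*1 + 1*1 + 3*1 + 3*1 + 2*1 = 12 = chi_rho(e) = 12.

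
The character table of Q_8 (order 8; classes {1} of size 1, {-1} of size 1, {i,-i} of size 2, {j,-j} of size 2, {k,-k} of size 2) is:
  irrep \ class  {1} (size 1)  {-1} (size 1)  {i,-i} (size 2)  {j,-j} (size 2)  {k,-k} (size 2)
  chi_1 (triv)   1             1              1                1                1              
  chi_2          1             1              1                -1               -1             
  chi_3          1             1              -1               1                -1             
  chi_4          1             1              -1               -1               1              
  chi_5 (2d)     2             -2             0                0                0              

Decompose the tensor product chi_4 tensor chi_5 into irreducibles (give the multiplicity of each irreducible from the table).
chi_4 tensor chi_5 = chi_5 (all other irreducibles have multiplicity 0).

Justification: The character of a tensor product is the pointwise product (chi_4 * chi_5)(C) = chi_4(C) * chi_5(C):
  {1}: (1)*(2), {-1}: (1)*(-2), {i,-i}: (-1)*(0), {j,-j}: (-1)*(0), {k,-k}: (1)*(0)
so (chi_4 * chi_5) takes values
  {1} -> 2, {-1} -> -2, {i,-i} -> 0, {j,-j} -> 0, {k,-k} -> 0.
Now take the inner product of this character with each irreducible chi from the table, <chi_4*chi_5, chi> = (1/8) sum_C |C| (chi_4*chi_5)(C) conj(chi(C)):
  <chi_4*chi_5, chi_1> = (1/8)[1*(2)*conj(1) + 1*(-2)*conj(1) + 2*(0)*conj(1) + 2*(0)*conj(1) + 2*(0)*conj(1)]
      = (1/8)[(2) + (-2) + (0) + (0) + (0)] = 0/8 = 0
  <chi_4*chi_5, chi_2> = (1/8)[1*(2)*conj(1) + 1*(-2)*conj(1) + 2*(0)*conj(1) + 2*(0)*conj(-1) + 2*(0)*conj(-1)]
      = (1/8)[(2) + (-2) + (0) + (0) + (0)] = 0/8 = 0
  <chi_4*chi_5, chi_3> = (1/8)[1*(2)*conj(1) + 1*(-2)*conj(1) + 2*(0)*conj(-1) + 2*(0)*conj(1) + 2*(0)*conj(-1)]
      = (1/8)[(2) + (-2) + (0) + (0) + (0)] = 0/8 = 0
  <chi_4*chi_5, chi_4> = (1/8)[1*(2)*conj(1) + 1*(-2)*conj(1) + 2*(0)*conj(-1) + 2*(0)*conj(-1) + 2*(0)*conj(1)]
      = (1/8)[(2) + (-2) + (0) + (0) + (0)] = 0/8 = 0
  <chi_4*chi_5, chi_5> = (1/8)[1*(2)*conj(2) + 1*(-2)*conj(-2) + 2*(0)*conj(0) + 2*(0)*conj(0) + 2*(0)*conj(0)]
      = (1/8)[(4) + (4) + (0) + (0) + (0)] = 8/8 = 1
Hence the multiplicities are chi_5: 1. Dimension check: dim(chi_4)*dim(chi_5) = 1*2 = 2 and sum (mult * dim) = 1*2 = 2.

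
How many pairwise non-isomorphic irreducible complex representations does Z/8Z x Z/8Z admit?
64

Explanation: The number of irreducible complex representations of a finite group equals its number of conjugacy classes. Z/8Z x Z/8Z is abelian of order 64, so every element is its own conjugacy class: 64 classes, so Z/8Z x Z/8Z (order 64) has exactly 64 irreducible complex representations.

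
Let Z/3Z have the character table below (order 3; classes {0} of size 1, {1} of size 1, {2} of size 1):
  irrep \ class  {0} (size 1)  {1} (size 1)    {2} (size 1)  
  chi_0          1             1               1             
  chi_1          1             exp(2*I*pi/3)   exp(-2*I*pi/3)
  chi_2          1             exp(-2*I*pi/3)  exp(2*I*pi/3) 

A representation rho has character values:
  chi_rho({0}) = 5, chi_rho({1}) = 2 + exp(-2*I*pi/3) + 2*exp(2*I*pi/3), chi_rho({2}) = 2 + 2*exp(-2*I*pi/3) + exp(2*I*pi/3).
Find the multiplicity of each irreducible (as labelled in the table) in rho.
Multiplicities: chi_0: 2, chi_1: 2, chi_2: 1.

Explanation: Use <chi_rho, chi> = (1/|G|) sum_C |C| * chi_rho(C) * conj(chi(C)) with |G| = 3 for each irreducible chi in the table:
  <chi_rho, chi_0> = (1/3)[1*(5)*conj(1) + 1*(2 + exp(-2*I*pi/3) + 2*exp(2*I*pi/3))*conj(1) + 1*(2 + 2*exp(-2*I*pi/3) + exp(2*I*pi/3))*conj(1)]
      = (1/3)[(5) + (2 + exp(-2*I*pi/3) + 2*exp(2*I*pi/3)) + (2 + 2*exp(-2*I*pi/3) + exp(2*I*pi/3))] = 6/3 = 2
  <chi_rho, chi_1> = (1/3)[1*(5)*conj(1) + 1*(2 + exp(-2*I*pi/3) + 2*exp(2*I*pi/3))*conj(exp(2*I*pi/3)) + 1*(2 + 2*exp(-2*I*pi/3) + exp(2*I*pi/3))*conj(exp(-2*I*pi/3))]
      = (1/3)[(5) + (2 + 2*exp(-2*I*pi/3) + exp(2*I*pi/3)) + (2 + exp(-2*I*pi/3) + 2*exp(2*I*pi/3))] = 6/3 = 2
  <chi_rho, chi_2> = (1/3)[1*(5)*conj(1) + 1*(2 + exp(-2*I*pi/3) + 2*exp(2*I*pi/3))*conj(exp(-2*I*pi/3)) + 1*(2 + 2*exp(-2*I*pi/3) + exp(2*I*pi/3))*conj(exp(2*I*pi/3))]
      = (1/3)[(5) + (-1) + (-1)] = 3/3 = 1
(Exp terms are combined using exp(i*s)*conj(exp(i*t)) = exp(i*(s-t)), and sums of them are collapsed using the identity that for every m > 1 the m distinct m-th roots of unity sum to 0, e.g. 1 + exp(2*I*pi/3) + exp(-2*I*pi/3) = 0.)
Dimension check: dim(rho) = sum (mult * dim) = 2*1 + 2*1 + 1*1 = 5 = chi_rho(e) = 5.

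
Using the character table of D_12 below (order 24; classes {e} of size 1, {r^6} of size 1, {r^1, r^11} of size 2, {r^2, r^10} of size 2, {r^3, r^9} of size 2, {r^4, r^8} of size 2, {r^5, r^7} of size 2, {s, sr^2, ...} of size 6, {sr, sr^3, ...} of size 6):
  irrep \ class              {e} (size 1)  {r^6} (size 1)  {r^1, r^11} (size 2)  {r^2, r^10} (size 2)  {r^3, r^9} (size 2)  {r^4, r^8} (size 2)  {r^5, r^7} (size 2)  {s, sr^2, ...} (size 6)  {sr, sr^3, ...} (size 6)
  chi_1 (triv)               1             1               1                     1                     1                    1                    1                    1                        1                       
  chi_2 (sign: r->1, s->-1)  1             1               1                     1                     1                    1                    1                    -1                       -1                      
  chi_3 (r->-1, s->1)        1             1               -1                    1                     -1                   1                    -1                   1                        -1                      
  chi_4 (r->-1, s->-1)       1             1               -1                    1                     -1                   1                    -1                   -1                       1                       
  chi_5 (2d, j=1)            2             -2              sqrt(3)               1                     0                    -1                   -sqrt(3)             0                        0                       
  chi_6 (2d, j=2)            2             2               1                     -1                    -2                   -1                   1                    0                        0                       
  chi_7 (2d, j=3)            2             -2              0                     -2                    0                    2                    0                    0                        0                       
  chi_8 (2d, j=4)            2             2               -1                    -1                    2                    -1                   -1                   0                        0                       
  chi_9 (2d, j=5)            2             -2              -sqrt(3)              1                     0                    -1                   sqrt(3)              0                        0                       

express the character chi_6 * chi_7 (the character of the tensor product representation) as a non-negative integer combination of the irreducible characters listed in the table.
chi_6 tensor chi_7 = chi_5 + chi_9 (all other irreducibles have multiplicity 0).

The character of a tensor product is the pointwise product (chi_6 * chi_7)(C) = chi_6(C) * chi_7(C):
  {e}: (2)*(2), {r^6}: (2)*(-2), {r^1, r^11}: (1)*(0), {r^2, r^10}: (-1)*(-2), {r^3, r^9}: (-2)*(0), {r^4, r^8}: (-1)*(2), {r^5, r^7}: (1)*(0), {s, sr^2, ...}: (0)*(0), {sr, sr^3, ...}: (0)*(0)
so (chi_6 * chi_7) takes values
  {e} -> 4, {r^6} -> -4, {r^1, r^11} -> 0, {r^2, r^10} -> 2, {r^3, r^9} -> 0, {r^4, r^8} -> -2, {r^5, r^7} -> 0, {s, sr^2, ...} -> 0, {sr, sr^3, ...} -> 0.
Now take the inner product of this character with each irreducible chi from the table, <chi_6*chi_7, chi> = (1/24) sum_C |C| (chi_6*chi_7)(C) conj(chi(C)):
  <chi_6*chi_7, chi_1> = (1/24)[1*(4)*conj(1) + 1*(-4)*conj(1) + 2*(0)*conj(1) + 2*(2)*conj(1) + 2*(0)*conj(1) + 2*(-2)*conj(1) + 2*(0)*conj(1) + 6*(0)*conj(1) + 6*(0)*conj(1)]
      = (1/24)[(4) + (-4) + (0) + (4) + (0) + (-4) + (0) + (0) + (0)] = 0/24 = 0
  <chi_6*chi_7, chi_2> = (1/24)[1*(4)*conj(1) + 1*(-4)*conj(1) + 2*(0)*conj(1) + 2*(2)*conj(1) + 2*(0)*conj(1) + 2*(-2)*conj(1) + 2*(0)*conj(1) + 6*(0)*conj(-1) + 6*(0)*conj(-1)]
      = (1/24)[(4) + (-4) + (0) + (4) + (0) + (-4) + (0) + (0) + (0)] = 0/24 = 0
  <chi_6*chi_7, chi_3> = (1/24)[1*(4)*conj(1) + 1*(-4)*conj(1) + 2*(0)*conj(-1) + 2*(2)*conj(1) + 2*(0)*conj(-1) + 2*(-2)*conj(1) + 2*(0)*conj(-1) + 6*(0)*conj(1) + 6*(0)*conj(-1)]
      = (1/24)[(4) + (-4) + (0) + (4) + (0) + (-4) + (0) + (0) + (0)] = 0/24 = 0
  <chi_6*chi_7, chi_4> = (1/24)[1*(4)*conj(1) + 1*(-4)*conj(1) + 2*(0)*conj(-1) + 2*(2)*conj(1) + 2*(0)*conj(-1) + 2*(-2)*conj(1) + 2*(0)*conj(-1) + 6*(0)*conj(-1) + 6*(0)*conj(1)]
      = (1/24)[(4) + (-4) + (0) + (4) + (0) + (-4) + (0) + (0) + (0)] = 0/24 = 0
  <chi_6*chi_7, chi_5> = (1/24)[1*(4)*conj(2) + 1*(-4)*conj(-2) + 2*(0)*conj(sqrt(3)) + 2*(2)*conj(1) + 2*(0)*conj(0) + 2*(-2)*conj(-1) + 2*(0)*conj(-sqrt(3)) + 6*(0)*conj(0) + 6*(0)*conj(0)]
      = (1/24)[(8) + (8) + (0) + (4) + (0) + (4) + (0) + (0) + (0)] = 24/24 = 1
  <chi_6*chi_7, chi_6> = (1/24)[1*(4)*conj(2) + 1*(-4)*conj(2) + 2*(0)*conj(1) + 2*(2)*conj(-1) + 2*(0)*conj(-2) + 2*(-2)*conj(-1) + 2*(0)*conj(1) + 6*(0)*conj(0) + 6*(0)*conj(0)]
      = (1/24)[(8) + (-8) + (0) + (-4) + (0) + (4) + (0) + (0) + (0)] = 0/24 = 0
  <chi_6*chi_7, chi_7> = (1/24)[1*(4)*conj(2) + 1*(-4)*conj(-2) + 2*(0)*conj(0) + 2*(2)*conj(-2) + 2*(0)*conj(0) + 2*(-2)*conj(2) + 2*(0)*conj(0) + 6*(0)*conj(0) + 6*(0)*conj(0)]
      = (1/24)[(8) + (8) + (0) + (-8) + (0) + (-8) + (0) + (0) + (0)] = 0/24 = 0
  <chi_6*chi_7, chi_8> = (1/24)[1*(4)*conj(2) + 1*(-4)*conj(2) + 2*(0)*conj(-1) + 2*(2)*conj(-1) + 2*(0)*conj(2) + 2*(-2)*conj(-1) + 2*(0)*conj(-1) + 6*(0)*conj(0) + 6*(0)*conj(0)]
      = (1/24)[(8) + (-8) + (0) + (-4) + (0) + (4) + (0) + (0) + (0)] = 0/24 = 0
  <chi_6*chi_7, chi_9> = (1/24)[1*(4)*conj(2) + 1*(-4)*conj(-2) + 2*(0)*conj(-sqrt(3)) + 2*(2)*conj(1) + 2*(0)*conj(0) + 2*(-2)*conj(-1) + 2*(0)*conj(sqrt(3)) + 6*(0)*conj(0) + 6*(0)*conj(0)]
      = (1/24)[(8) + (8) + (0) + (4) + (0) + (4) + (0) + (0) + (0)] = 24/24 = 1
Hence the multiplicities are chi_5: 1, chi_9: 1. Dimension check: dim(chi_6)*dim(chi_7) = 2*2 = 4 and sum (mult * dim) = 1*2 + 1*2 = 4.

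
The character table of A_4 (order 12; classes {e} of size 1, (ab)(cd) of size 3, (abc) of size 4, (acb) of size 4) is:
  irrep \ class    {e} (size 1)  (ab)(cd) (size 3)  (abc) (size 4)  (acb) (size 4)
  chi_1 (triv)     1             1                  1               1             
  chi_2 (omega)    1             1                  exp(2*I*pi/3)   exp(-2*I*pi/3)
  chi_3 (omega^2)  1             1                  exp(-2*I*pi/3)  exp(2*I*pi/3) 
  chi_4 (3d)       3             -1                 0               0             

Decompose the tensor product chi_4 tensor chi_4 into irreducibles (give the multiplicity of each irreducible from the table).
chi_4 tensor chi_4 = chi_1 + chi_2 + chi_3 + 2*chi_4 (all other irreducibles have multiplicity 0).

Justification: The character of a tensor product is the pointwise product (chi_4 * chi_4)(C) = chi_4(C) * chi_4(C):
  {e}: (3)*(3), (ab)(cd): (-1)*(-1), (abc): (0)*(0), (acb): (0)*(0)
so (chi_4 * chi_4) takes values
  {e} -> 9, (ab)(cd) -> 1, (abc) -> 0, (acb) -> 0.
Now take the inner product of this character with each irreducible chi from the table, <chi_4*chi_4, chi> = (1/12) sum_C |C| (chi_4*chi_4)(C) conj(chi(C)):
  <chi_4*chi_4, chi_1> = (1/12)[1*(9)*conj(1) + 3*(1)*conj(1) + 4*(0)*conj(1) + 4*(0)*conj(1)]
      = (1/12)[(9) + (3) + (0) + (0)] = 12/12 = 1
  <chi_4*chi_4, chi_2> = (1/12)[1*(9)*conj(1) + 3*(1)*conj(1) + 4*(0)*conj(exp(2*I*pi/3)) + 4*(0)*conj(exp(-2*I*pi/3))]
      = (1/12)[(9) + (3) + (0) + (0)] = 12/12 = 1
  <chi_4*chi_4, chi_3> = (1/12)[1*(9)*conj(1) + 3*(1)*conj(1) + 4*(0)*conj(exp(-2*I*pi/3)) + 4*(0)*conj(exp(2*I*pi/3))]
      = (1/12)[(9) + (3) + (0) + (0)] = 12/12 = 1
  <chi_4*chi_4, chi_4> = (1/12)[1*(9)*conj(3) + 3*(1)*conj(-1) + 4*(0)*conj(0) + 4*(0)*conj(0)]
      = (1/12)[(27) + (-3) + (0) + (0)] = 24/12 = 2
(Exp terms are combined using exp(i*s)*conj(exp(i*t)) = exp(i*(s-t)), and sums of them are collapsed using the identity that for every m > 1 the m distinct m-th roots of unity sum to 0, e.g. 1 + exp(2*I*pi/3) + exp(-2*I*pi/3) = 0.)
Hence the multiplicities are chi_1: 1, chi_2: 1, chi_3: 1, chi_4: 2. Dimension check: dim(chi_4)*dim(chi_4) = 3*3 = 9 and sum (mult * dim) = 1*1 + 1*1 + 1*1 + 2*3 = 9.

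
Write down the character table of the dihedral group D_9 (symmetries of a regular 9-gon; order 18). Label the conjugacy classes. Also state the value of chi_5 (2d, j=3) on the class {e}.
Conjugacy classes: {e} of size 1, {r^1, r^8} of size 2, {r^2, r^7} of size 2, {r^3, r^6} of size 2, {r^4, r^5} of size 2, {s, sr, ..., sr^8} of size 9.
Character table:
  irrep \ class              {e} (size 1)  {r^1, r^8} (size 2)  {r^2, r^7} (size 2)  {r^3, r^6} (size 2)  {r^4, r^5} (size 2)  {s, sr, ..., sr^8} (size 9)
  chi_1 (triv)               1             1                    1                    1                    1                    1                          
  chi_2 (sign: r->1, s->-1)  1             1                    1                    1                    1                    -1                         
  chi_3 (2d, j=1)            2             2*cos(2*pi/9)        2*cos(4*pi/9)        -1                   -2*cos(pi/9)         0                          
  chi_4 (2d, j=2)            2             2*cos(4*pi/9)        -2*cos(pi/9)         -1                   2*cos(2*pi/9)        0                          
  chi_5 (2d, j=3)            2             -1                   -1                   2                    -1                   0                          
  chi_6 (2d, j=4)            2             -2*cos(pi/9)         2*cos(2*pi/9)        -1                   2*cos(4*pi/9)        0                          

Spot check: chi_5 (2d, j=3) on {e} = 2.

Reasoning: D_9 has order 2*9 = 18 with 6 conjugacy classes, hence 6 irreducibles. Sum of squared dims 1 + 1 + 4 + 4 + 4 + 4 = 18 = |G|. Linear characters come from the abelianisation; the 2-dimensional irreps have character r^k -> 2*cos(2*pi*j*k/9), reflections -> 0.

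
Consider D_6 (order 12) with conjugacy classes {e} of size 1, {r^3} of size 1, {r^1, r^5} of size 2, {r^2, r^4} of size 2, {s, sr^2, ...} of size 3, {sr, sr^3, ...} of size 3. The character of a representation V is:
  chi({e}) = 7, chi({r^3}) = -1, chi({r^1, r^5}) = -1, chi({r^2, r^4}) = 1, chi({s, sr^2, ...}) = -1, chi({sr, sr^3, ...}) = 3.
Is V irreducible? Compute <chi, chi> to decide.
Not irreducible (reducible): <chi, chi> = 7 > 1.

Derivation: <chi, chi> = (1/|G|) sum_C |C| * |chi(C)|^2 = (1/12)[1*|7|^2 + 1*|-1|^2 + 2*|-1|^2 + 2*|1|^2 + 3*|-1|^2 + 3*|3|^2]
  = (1/12)[(49) + (1) + (2) + (2) + (3) + (27)] = 84/12 = 7.
A character is irreducible iff <chi, chi> = 1, so this representation is reducible.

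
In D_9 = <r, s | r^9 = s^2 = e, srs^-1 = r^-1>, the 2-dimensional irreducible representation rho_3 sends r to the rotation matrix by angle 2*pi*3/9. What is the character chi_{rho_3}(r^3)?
chi_{rho_3}(r^3) = 2*cos(2*pi*3*3/9) = 2

Justification: rho_3(r^3) is rotation by angle 2*pi*3*3/9, whose trace is 2*cos(2*pi*3*3/9) = 2.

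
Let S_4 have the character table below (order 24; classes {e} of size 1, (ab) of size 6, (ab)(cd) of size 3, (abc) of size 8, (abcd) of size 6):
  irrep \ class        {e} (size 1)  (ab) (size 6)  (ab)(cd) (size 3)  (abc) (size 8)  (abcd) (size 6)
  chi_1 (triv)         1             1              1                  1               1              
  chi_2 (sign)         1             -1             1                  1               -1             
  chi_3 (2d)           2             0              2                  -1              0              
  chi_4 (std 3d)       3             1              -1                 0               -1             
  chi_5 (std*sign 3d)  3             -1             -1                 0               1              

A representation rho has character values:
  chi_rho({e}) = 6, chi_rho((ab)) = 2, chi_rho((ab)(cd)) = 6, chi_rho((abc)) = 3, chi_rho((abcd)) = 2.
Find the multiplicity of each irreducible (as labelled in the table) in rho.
Multiplicities: chi_1: 3, chi_2: 1, chi_3: 1, chi_4: 0, chi_5: 0.

Details: Use <chi_rho, chi> = (1/|G|) sum_C |C| * chi_rho(C) * conj(chi(C)) with |G| = 24 for each irreducible chi in the table:
  <chi_rho, chi_1> = (1/24)[1*(6)*conj(1) + 6*(2)*conj(1) + 3*(6)*conj(1) + 8*(3)*conj(1) + 6*(2)*conj(1)]
      = (1/24)[(6) + (12) + (18) + (24) + (12)] = 72/24 = 3
  <chi_rho, chi_2> = (1/24)[1*(6)*conj(1) + 6*(2)*conj(-1) + 3*(6)*conj(1) + 8*(3)*conj(1) + 6*(2)*conj(-1)]
      = (1/24)[(6) + (-12) + (18) + (24) + (-12)] = 24/24 = 1
  <chi_rho, chi_3> = (1/24)[1*(6)*conj(2) + 6*(2)*conj(0) + 3*(6)*conj(2) + 8*(3)*conj(-1) + 6*(2)*conj(0)]
      = (1/24)[(12) + (0) + (36) + (-24) + (0)] = 24/24 = 1
  <chi_rho, chi_4> = (1/24)[1*(6)*conj(3) + 6*(2)*conj(1) + 3*(6)*conj(-1) + 8*(3)*conj(0) + 6*(2)*conj(-1)]
      = (1/24)[(18) + (12) + (-18) + (0) + (-12)] = 0/24 = 0
  <chi_rho, chi_5> = (1/24)[1*(6)*conj(3) + 6*(2)*conj(-1) + 3*(6)*conj(-1) + 8*(3)*conj(0) + 6*(2)*conj(1)]
      = (1/24)[(18) + (-12) + (-18) + (0) + (12)] = 0/24 = 0
Dimension check: dim(rho) = sum (mult * dim) = 3*1 + 1*1 + 1*2 + 0*3 + 0*3 = 6 = chi_rho(e) = 6.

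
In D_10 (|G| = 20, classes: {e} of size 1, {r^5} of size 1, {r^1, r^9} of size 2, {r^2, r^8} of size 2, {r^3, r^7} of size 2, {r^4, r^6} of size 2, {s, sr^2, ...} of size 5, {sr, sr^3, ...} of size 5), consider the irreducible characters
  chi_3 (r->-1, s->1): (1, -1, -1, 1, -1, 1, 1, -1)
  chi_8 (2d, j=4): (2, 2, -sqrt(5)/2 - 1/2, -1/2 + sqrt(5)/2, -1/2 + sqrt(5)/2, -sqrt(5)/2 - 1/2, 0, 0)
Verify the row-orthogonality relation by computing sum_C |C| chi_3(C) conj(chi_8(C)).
Sum = 0; so <chi_3, chi_8> = 0 (distinct irreducibles are orthogonal).

Why: Compute term by term over conjugacy classes (|C| * chi_3(C) * conj(chi_8(C))):
  1*(1)*conj(2) + 1*(-1)*conj(2) + 2*(-1)*conj(-sqrt(5)/2 - 1/2) + 2*(1)*conj(-1/2 + sqrt(5)/2) + 2*(-1)*conj(-1/2 + sqrt(5)/2) + 2*(1)*conj(-sqrt(5)/2 - 1/2) + 5*(1)*conj(0) + 5*(-1)*conj(0)
  = (2) + (-2) + (1 + sqrt(5)) + (-1 + sqrt(5)) + (1 - sqrt(5)) + (-sqrt(5) - 1) + (0) + (0)
  = 0.
Dividing by |G| = 20 gives 0/20 = 0, matching the row-orthogonality relation <chi_3, chi_8> = [chi_3 = chi_8].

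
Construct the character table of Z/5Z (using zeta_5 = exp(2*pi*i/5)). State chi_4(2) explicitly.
Character table of Z/5Z (irreps indexed chi_0,...,chi_4 with chi_k(m) = zeta_5^(k*m), zeta_5 = exp(2*pi*i/5)):
  irrep \ class  {0} (size 1)  {1} (size 1)    {2} (size 1)    {3} (size 1)    {4} (size 1)  
  chi_0          1             1               1               1               1             
  chi_1          1             exp(2*I*pi/5)   exp(4*I*pi/5)   exp(-4*I*pi/5)  exp(-2*I*pi/5)
  chi_2          1             exp(4*I*pi/5)   exp(-2*I*pi/5)  exp(2*I*pi/5)   exp(-4*I*pi/5)
  chi_3          1             exp(-4*I*pi/5)  exp(2*I*pi/5)   exp(-2*I*pi/5)  exp(4*I*pi/5) 
  chi_4          1             exp(-2*I*pi/5)  exp(-4*I*pi/5)  exp(4*I*pi/5)   exp(2*I*pi/5) 

Spot check: chi_4(2) = zeta_5^(4*2) = zeta_5^8 = exp(-4*I*pi/5).

Justification: Z/5Z is abelian, so all 5 irreducible complex representations are 1-dimensional. They are given by chi_k(m) = zeta_5^(k*m) for k = 0,...,4. Row orthogonality: sum_m chi_k(m) conj(chi_l(m)) = 5 * [k = l].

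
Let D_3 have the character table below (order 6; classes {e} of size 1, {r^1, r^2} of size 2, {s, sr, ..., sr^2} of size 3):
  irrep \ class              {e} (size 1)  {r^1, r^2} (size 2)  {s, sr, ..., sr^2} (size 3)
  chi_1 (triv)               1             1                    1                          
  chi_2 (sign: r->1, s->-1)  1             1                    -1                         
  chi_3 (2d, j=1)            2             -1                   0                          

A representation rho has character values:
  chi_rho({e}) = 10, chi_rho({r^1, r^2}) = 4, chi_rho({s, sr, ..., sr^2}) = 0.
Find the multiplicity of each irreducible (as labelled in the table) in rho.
Multiplicities: chi_1: 3, chi_2: 3, chi_3: 2.

Use <chi_rho, chi> = (1/|G|) sum_C |C| * chi_rho(C) * conj(chi(C)) with |G| = 6 for each irreducible chi in the table:
  <chi_rho, chi_1> = (1/6)[1*(10)*conj(1) + 2*(4)*conj(1) + 3*(0)*conj(1)]
      = (1/6)[(10) + (8) + (0)] = 18/6 = 3
  <chi_rho, chi_2> = (1/6)[1*(10)*conj(1) + 2*(4)*conj(1) + 3*(0)*conj(-1)]
      = (1/6)[(10) + (8) + (0)] = 18/6 = 3
  <chi_rho, chi_3> = (1/6)[1*(10)*conj(2) + 2*(4)*conj(-1) + 3*(0)*conj(0)]
      = (1/6)[(20) + (-8) + (0)] = 12/6 = 2
Dimension check: dim(rho) = sum (mult * dim) = 3*1 + 3*1 + 2*2 = 10 = chi_rho(e) = 10.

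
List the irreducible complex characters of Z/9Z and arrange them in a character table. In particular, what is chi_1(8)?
Character table of Z/9Z (irreps indexed chi_0,...,chi_8 with chi_k(m) = zeta_9^(k*m), zeta_9 = exp(2*pi*i/9)):
  irrep \ class  {0} (size 1)  {1} (size 1)    {2} (size 1)    {3} (size 1)    {4} (size 1)    {5} (size 1)    {6} (size 1)    {7} (size 1)    {8} (size 1)  
  chi_0          1             1               1               1               1               1               1               1               1             
  chi_1          1             exp(2*I*pi/9)   exp(4*I*pi/9)   exp(2*I*pi/3)   exp(8*I*pi/9)   exp(-8*I*pi/9)  exp(-2*I*pi/3)  exp(-4*I*pi/9)  exp(-2*I*pi/9)
  chi_2          1             exp(4*I*pi/9)   exp(8*I*pi/9)   exp(-2*I*pi/3)  exp(-2*I*pi/9)  exp(2*I*pi/9)   exp(2*I*pi/3)   exp(-8*I*pi/9)  exp(-4*I*pi/9)
  chi_3          1             exp(2*I*pi/3)   exp(-2*I*pi/3)  1               exp(2*I*pi/3)   exp(-2*I*pi/3)  1               exp(2*I*pi/3)   exp(-2*I*pi/3)
  chi_4          1             exp(8*I*pi/9)   exp(-2*I*pi/9)  exp(2*I*pi/3)   exp(-4*I*pi/9)  exp(4*I*pi/9)   exp(-2*I*pi/3)  exp(2*I*pi/9)   exp(-8*I*pi/9)
  chi_5          1             exp(-8*I*pi/9)  exp(2*I*pi/9)   exp(-2*I*pi/3)  exp(4*I*pi/9)   exp(-4*I*pi/9)  exp(2*I*pi/3)   exp(-2*I*pi/9)  exp(8*I*pi/9) 
  chi_6          1             exp(-2*I*pi/3)  exp(2*I*pi/3)   1               exp(-2*I*pi/3)  exp(2*I*pi/3)   1               exp(-2*I*pi/3)  exp(2*I*pi/3) 
  chi_7          1             exp(-4*I*pi/9)  exp(-8*I*pi/9)  exp(2*I*pi/3)   exp(2*I*pi/9)   exp(-2*I*pi/9)  exp(-2*I*pi/3)  exp(8*I*pi/9)   exp(4*I*pi/9) 
  chi_8          1             exp(-2*I*pi/9)  exp(-4*I*pi/9)  exp(-2*I*pi/3)  exp(-8*I*pi/9)  exp(8*I*pi/9)   exp(2*I*pi/3)   exp(4*I*pi/9)   exp(2*I*pi/9) 

Spot check: chi_1(8) = zeta_9^(1*8) = zeta_9^8 = exp(-2*I*pi/9).

Explanation: Z/9Z is abelian, so all 9 irreducible complex representations are 1-dimensional. They are given by chi_k(m) = zeta_9^(k*m) for k = 0,...,8. Row orthogonality: sum_m chi_k(m) conj(chi_l(m)) = 9 * [k = l].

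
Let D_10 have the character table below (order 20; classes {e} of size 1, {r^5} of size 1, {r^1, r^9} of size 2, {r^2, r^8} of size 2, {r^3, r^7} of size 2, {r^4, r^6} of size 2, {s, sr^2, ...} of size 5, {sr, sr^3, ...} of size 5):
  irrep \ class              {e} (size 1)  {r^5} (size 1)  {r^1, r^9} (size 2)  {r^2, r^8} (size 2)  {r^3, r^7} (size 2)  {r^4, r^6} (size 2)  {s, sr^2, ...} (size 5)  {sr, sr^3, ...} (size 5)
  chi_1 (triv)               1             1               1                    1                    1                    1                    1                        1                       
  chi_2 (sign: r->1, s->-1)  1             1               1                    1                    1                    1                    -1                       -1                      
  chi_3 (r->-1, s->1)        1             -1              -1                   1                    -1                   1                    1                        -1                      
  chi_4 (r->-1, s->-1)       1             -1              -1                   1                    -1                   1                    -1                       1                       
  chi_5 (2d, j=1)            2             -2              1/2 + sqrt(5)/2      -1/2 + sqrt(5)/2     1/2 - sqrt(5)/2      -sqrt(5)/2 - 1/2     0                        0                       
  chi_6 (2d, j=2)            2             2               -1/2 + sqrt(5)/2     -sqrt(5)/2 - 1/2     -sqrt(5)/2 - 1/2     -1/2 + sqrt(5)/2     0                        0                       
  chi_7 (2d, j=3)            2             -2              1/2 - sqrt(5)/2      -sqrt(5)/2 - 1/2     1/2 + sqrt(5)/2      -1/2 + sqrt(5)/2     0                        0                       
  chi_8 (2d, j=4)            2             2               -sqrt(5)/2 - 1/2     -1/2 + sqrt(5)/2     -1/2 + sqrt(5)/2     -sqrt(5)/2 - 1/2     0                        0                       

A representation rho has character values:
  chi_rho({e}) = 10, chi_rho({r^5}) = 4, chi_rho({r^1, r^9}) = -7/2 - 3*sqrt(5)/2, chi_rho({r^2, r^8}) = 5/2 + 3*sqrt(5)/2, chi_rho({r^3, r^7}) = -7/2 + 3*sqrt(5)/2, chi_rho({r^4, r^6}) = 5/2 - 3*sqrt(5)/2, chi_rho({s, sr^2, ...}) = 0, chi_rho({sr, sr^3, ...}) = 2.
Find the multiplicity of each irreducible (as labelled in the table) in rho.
Multiplicities: chi_1: 1, chi_2: 0, chi_3: 1, chi_4: 2, chi_5: 0, chi_6: 0, chi_7: 0, chi_8: 3.

Solution. Use <chi_rho, chi> = (1/|G|) sum_C |C| * chi_rho(C) * conj(chi(C)) with |G| = 20 for each irreducible chi in the table:
  <chi_rho, chi_1> = (1/20)[1*(10)*conj(1) + 1*(4)*conj(1) + 2*(-7/2 - 3*sqrt(5)/2)*conj(1) + 2*(5/2 + 3*sqrt(5)/2)*conj(1) + 2*(-7/2 + 3*sqrt(5)/2)*conj(1) + 2*(5/2 - 3*sqrt(5)/2)*conj(1) + 5*(0)*conj(1) + 5*(2)*conj(1)]
      = (1/20)[(10) + (4) + (-7 - 3*sqrt(5)) + (5 + 3*sqrt(5)) + (-7 + 3*sqrt(5)) + (5 - 3*sqrt(5)) + (0) + (10)] = 20/20 = 1
  <chi_rho, chi_2> = (1/20)[1*(10)*conj(1) + 1*(4)*conj(1) + 2*(-7/2 - 3*sqrt(5)/2)*conj(1) + 2*(5/2 + 3*sqrt(5)/2)*conj(1) + 2*(-7/2 + 3*sqrt(5)/2)*conj(1) + 2*(5/2 - 3*sqrt(5)/2)*conj(1) + 5*(0)*conj(-1) + 5*(2)*conj(-1)]
      = (1/20)[(10) + (4) + (-7 - 3*sqrt(5)) + (5 + 3*sqrt(5)) + (-7 + 3*sqrt(5)) + (5 - 3*sqrt(5)) + (0) + (-10)] = 0/20 = 0
  <chi_rho, chi_3> = (1/20)[1*(10)*conj(1) + 1*(4)*conj(-1) + 2*(-7/2 - 3*sqrt(5)/2)*conj(-1) + 2*(5/2 + 3*sqrt(5)/2)*conj(1) + 2*(-7/2 + 3*sqrt(5)/2)*conj(-1) + 2*(5/2 - 3*sqrt(5)/2)*conj(1) + 5*(0)*conj(1) + 5*(2)*conj(-1)]
      = (1/20)[(10) + (-4) + (3*sqrt(5) + 7) + (5 + 3*sqrt(5)) + (7 - 3*sqrt(5)) + (5 - 3*sqrt(5)) + (0) + (-10)] = 20/20 = 1
  <chi_rho, chi_4> = (1/20)[1*(10)*conj(1) + 1*(4)*conj(-1) + 2*(-7/2 - 3*sqrt(5)/2)*conj(-1) + 2*(5/2 + 3*sqrt(5)/2)*conj(1) + 2*(-7/2 + 3*sqrt(5)/2)*conj(-1) + 2*(5/2 - 3*sqrt(5)/2)*conj(1) + 5*(0)*conj(-1) + 5*(2)*conj(1)]
      = (1/20)[(10) + (-4) + (3*sqrt(5) + 7) + (5 + 3*sqrt(5)) + (7 - 3*sqrt(5)) + (5 - 3*sqrt(5)) + (0) + (10)] = 40/20 = 2
  <chi_rho, chi_5> = (1/20)[1*(10)*conj(2) + 1*(4)*conj(-2) + 2*(-7/2 - 3*sqrt(5)/2)*conj(1/2 + sqrt(5)/2) + 2*(5/2 + 3*sqrt(5)/2)*conj(-1/2 + sqrt(5)/2) + 2*(-7/2 + 3*sqrt(5)/2)*conj(1/2 - sqrt(5)/2) + 2*(5/2 - 3*sqrt(5)/2)*conj(-sqrt(5)/2 - 1/2) + 5*(0)*conj(0) + 5*(2)*conj(0)]
      = (1/20)[(20) + (-8) + (-5*sqrt(5) - 11) + (sqrt(5) + 5) + (-11 + 5*sqrt(5)) + (5 - sqrt(5)) + (0) + (0)] = 0/20 = 0
  <chi_rho, chi_6> = (1/20)[1*(10)*conj(2) + 1*(4)*conj(2) + 2*(-7/2 - 3*sqrt(5)/2)*conj(-1/2 + sqrt(5)/2) + 2*(5/2 + 3*sqrt(5)/2)*conj(-sqrt(5)/2 - 1/2) + 2*(-7/2 + 3*sqrt(5)/2)*conj(-sqrt(5)/2 - 1/2) + 2*(5/2 - 3*sqrt(5)/2)*conj(-1/2 + sqrt(5)/2) + 5*(0)*conj(0) + 5*(2)*conj(0)]
      = (1/20)[(20) + (8) + (-2*sqrt(5) - 4) + (-10 - 4*sqrt(5)) + (-4 + 2*sqrt(5)) + (-10 + 4*sqrt(5)) + (0) + (0)] = 0/20 = 0
  <chi_rho, chi_7> = (1/20)[1*(10)*conj(2) + 1*(4)*conj(-2) + 2*(-7/2 - 3*sqrt(5)/2)*conj(1/2 - sqrt(5)/2) + 2*(5/2 + 3*sqrt(5)/2)*conj(-sqrt(5)/2 - 1/2) + 2*(-7/2 + 3*sqrt(5)/2)*conj(1/2 + sqrt(5)/2) + 2*(5/2 - 3*sqrt(5)/2)*conj(-1/2 + sqrt(5)/2) + 5*(0)*conj(0) + 5*(2)*conj(0)]
      = (1/20)[(20) + (-8) + (4 + 2*sqrt(5)) + (-10 - 4*sqrt(5)) + (4 - 2*sqrt(5)) + (-10 + 4*sqrt(5)) + (0) + (0)] = 0/20 = 0
  <chi_rho, chi_8> = (1/20)[1*(10)*conj(2) + 1*(4)*conj(2) + 2*(-7/2 - 3*sqrt(5)/2)*conj(-sqrt(5)/2 - 1/2) + 2*(5/2 + 3*sqrt(5)/2)*conj(-1/2 + sqrt(5)/2) + 2*(-7/2 + 3*sqrt(5)/2)*conj(-1/2 + sqrt(5)/2) + 2*(5/2 - 3*sqrt(5)/2)*conj(-sqrt(5)/2 - 1/2) + 5*(0)*conj(0) + 5*(2)*conj(0)]
      = (1/20)[(20) + (8) + (11 + 5*sqrt(5)) + (sqrt(5) + 5) + (11 - 5*sqrt(5)) + (5 - sqrt(5)) + (0) + (0)] = 60/20 = 3
Dimension check: dim(rho) = sum (mult * dim) = 1*1 + 0*1 + 1*1 + 2*1 + 0*2 + 0*2 + 0*2 + 3*2 = 10 = chi_rho(e) = 10.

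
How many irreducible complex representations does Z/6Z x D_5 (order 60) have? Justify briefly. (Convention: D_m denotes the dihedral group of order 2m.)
24

Reasoning: The number of irreducible complex representations of a finite group equals its number of conjugacy classes. For a direct product, #classes(G x H) = #classes(G) * #classes(H). Z/6Z has 6 classes (abelian), D_5 has 4 classes, so 6 * 4 = 24, so Z/6Z x D_5 (order 60) has exactly 24 irreducible complex representations.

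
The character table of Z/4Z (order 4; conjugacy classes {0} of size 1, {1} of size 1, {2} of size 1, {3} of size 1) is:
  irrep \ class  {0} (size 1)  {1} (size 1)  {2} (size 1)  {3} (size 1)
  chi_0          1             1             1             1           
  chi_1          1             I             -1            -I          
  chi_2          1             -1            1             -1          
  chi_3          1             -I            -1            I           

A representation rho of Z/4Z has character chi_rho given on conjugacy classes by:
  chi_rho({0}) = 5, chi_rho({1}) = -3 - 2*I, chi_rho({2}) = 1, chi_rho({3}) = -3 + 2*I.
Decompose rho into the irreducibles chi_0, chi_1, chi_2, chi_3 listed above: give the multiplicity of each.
Multiplicities: chi_0: 0, chi_1: 0, chi_2: 3, chi_3: 2.

Reasoning: Use <chi_rho, chi> = (1/|G|) sum_C |C| * chi_rho(C) * conj(chi(C)) with |G| = 4 for each irreducible chi in the table:
  <chi_rho, chi_0> = (1/4)[1*(5)*conj(1) + 1*(-3 - 2*I)*conj(1) + 1*(1)*conj(1) + 1*(-3 + 2*I)*conj(1)]
      = (1/4)[(5) + (-3 - 2*I) + (1) + (-3 + 2*I)] = 0/4 = 0
  <chi_rho, chi_1> = (1/4)[1*(5)*conj(1) + 1*(-3 - 2*I)*conj(I) + 1*(1)*conj(-1) + 1*(-3 + 2*I)*conj(-I)]
      = (1/4)[(5) + (-2 + 3*I) + (-1) + (-2 - 3*I)] = 0/4 = 0
  <chi_rho, chi_2> = (1/4)[1*(5)*conj(1) + 1*(-3 - 2*I)*conj(-1) + 1*(1)*conj(1) + 1*(-3 + 2*I)*conj(-1)]
      = (1/4)[(5) + (3 + 2*I) + (1) + (3 - 2*I)] = 12/4 = 3
  <chi_rho, chi_3> = (1/4)[1*(5)*conj(1) + 1*(-3 - 2*I)*conj(-I) + 1*(1)*conj(-1) + 1*(-3 + 2*I)*conj(I)]
      = (1/4)[(5) + (2 - 3*I) + (-1) + (2 + 3*I)] = 8/4 = 2
(Exp terms are combined using exp(i*s)*conj(exp(i*t)) = exp(i*(s-t)), and sums of them are collapsed using the identity that for every m > 1 the m distinct m-th roots of unity sum to 0, e.g. 1 + exp(2*I*pi/3) + exp(-2*I*pi/3) = 0.)
Dimension check: dim(rho) = sum (mult * dim) = 0*1 + 0*1 + 3*1 + 2*1 = 5 = chi_rho(e) = 5.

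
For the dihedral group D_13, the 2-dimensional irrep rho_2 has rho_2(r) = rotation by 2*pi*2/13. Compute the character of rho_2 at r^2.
chi_{rho_2}(r^2) = 2*cos(2*pi*2*2/13) = -2*cos(5*pi/13)

Why: rho_2(r^2) is rotation by angle 2*pi*2*2/13, whose trace is 2*cos(2*pi*2*2/13) = -2*cos(5*pi/13).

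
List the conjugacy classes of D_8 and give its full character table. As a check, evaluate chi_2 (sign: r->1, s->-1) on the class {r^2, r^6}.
Conjugacy classes: {e} of size 1, {r^4} of size 1, {r^1, r^7} of size 2, {r^2, r^6} of size 2, {r^3, r^5} of size 2, {s, sr^2, ...} of size 4, {sr, sr^3, ...} of size 4.
Character table:
  irrep \ class              {e} (size 1)  {r^4} (size 1)  {r^1, r^7} (size 2)  {r^2, r^6} (size 2)  {r^3, r^5} (size 2)  {s, sr^2, ...} (size 4)  {sr, sr^3, ...} (size 4)
  chi_1 (triv)               1             1               1                    1                    1                    1                        1                       
  chi_2 (sign: r->1, s->-1)  1             1               1                    1                    1                    -1                       -1                      
  chi_3 (r->-1, s->1)        1             1               -1                   1                    -1                   1                        -1                      
  chi_4 (r->-1, s->-1)       1             1               -1                   1                    -1                   -1                       1                       
  chi_5 (2d, j=1)            2             -2              sqrt(2)              0                    -sqrt(2)             0                        0                       
  chi_6 (2d, j=2)            2             2               0                    -2                   0                    0                        0                       
  chi_7 (2d, j=3)            2             -2              -sqrt(2)             0                    sqrt(2)              0                        0                       

Spot check: chi_2 (sign: r->1, s->-1) on {r^2, r^6} = 1.

Details: D_8 has order 2*8 = 16 with 7 conjugacy classes, hence 7 irreducibles. Sum of squared dims 1 + 1 + 1 + 1 + 4 + 4 + 4 = 16 = |G|. Linear characters come from the abelianisation; the 2-dimensional irreps have character r^k -> 2*cos(2*pi*j*k/8), reflections -> 0.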